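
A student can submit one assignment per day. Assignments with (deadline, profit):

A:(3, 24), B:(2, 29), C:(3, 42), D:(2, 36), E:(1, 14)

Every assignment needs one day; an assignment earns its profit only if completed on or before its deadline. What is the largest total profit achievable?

Take jobs in profit order; each goes to the latest open slot no later than its deadline.
By profit: C(d3,42), D(d2,36), B(d2,29), A(d3,24), E(d1,14)
C→slot 3; D→slot 2; B→slot 1; A skipped; E skipped.
Profit = 29 + 36 + 42 = 107

107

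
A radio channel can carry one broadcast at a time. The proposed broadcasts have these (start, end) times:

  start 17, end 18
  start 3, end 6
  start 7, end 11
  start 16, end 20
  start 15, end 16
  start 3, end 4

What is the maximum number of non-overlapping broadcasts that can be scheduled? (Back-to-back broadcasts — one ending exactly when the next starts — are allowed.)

Greedy by earliest finish: after sorting by end time, pick each interval compatible with the last pick.
By end time: (3,4), (3,6), (7,11), (15,16), (17,18), (16,20).
Pick (3,4); next start ≥ 4 → (7,11); next start ≥ 11 → (15,16); next start ≥ 16 → (17,18).
Selected 4 broadcasts.

4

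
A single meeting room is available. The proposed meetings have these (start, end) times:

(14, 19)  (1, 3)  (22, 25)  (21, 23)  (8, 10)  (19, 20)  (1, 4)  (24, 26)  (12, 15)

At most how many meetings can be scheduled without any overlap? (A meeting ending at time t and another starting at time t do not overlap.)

6

Greedy by earliest finish: after sorting by end time, pick each interval compatible with the last pick.
Sorted by end: (1,3)  (1,4)  (8,10)  (12,15)  (14,19)  (19,20)  (21,23)  (22,25)  (24,26)
take (1,3); skip (1,4); take (8,10); take (12,15); skip (14,19); take (19,20); take (21,23); take (24,26).
Selected 6 meetings.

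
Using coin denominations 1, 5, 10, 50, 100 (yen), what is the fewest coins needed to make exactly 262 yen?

6

Greedy: take as many of the largest coin as possible, then repeat with the remainder.
262 − 2×100→62 − 1×50→12 − 1×10→2 − 2×1→0
Total coins = 2 + 1 + 1 + 2 = 6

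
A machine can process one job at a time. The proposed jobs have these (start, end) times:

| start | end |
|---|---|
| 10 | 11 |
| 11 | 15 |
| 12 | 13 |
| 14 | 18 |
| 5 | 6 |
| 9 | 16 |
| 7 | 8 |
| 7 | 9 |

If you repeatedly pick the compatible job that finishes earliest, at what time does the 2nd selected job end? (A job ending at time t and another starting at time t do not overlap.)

By end time: (5,6), (7,8), (7,9), (10,11), (12,13), (11,15), (9,16), (14,18).
Pick (5,6); next start ≥ 6 → (7,8); next start ≥ 8 → (10,11); next start ≥ 11 → (12,13); next start ≥ 13 → (14,18).
Selected: (5,6) (7,8) (10,11) (12,13) (14,18)

8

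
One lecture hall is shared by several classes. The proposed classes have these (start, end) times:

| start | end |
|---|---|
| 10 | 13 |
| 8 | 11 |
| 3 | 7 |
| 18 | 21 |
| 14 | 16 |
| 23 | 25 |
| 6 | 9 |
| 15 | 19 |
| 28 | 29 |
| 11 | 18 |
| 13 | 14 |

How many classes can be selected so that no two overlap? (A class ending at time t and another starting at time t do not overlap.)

Greedy by earliest finish: after sorting by end time, pick each interval compatible with the last pick.
Sorted by end: (3,7)  (6,9)  (8,11)  (10,13)  (13,14)  (14,16)  (11,18)  (15,19)  (18,21)  (23,25)  (28,29)
take (3,7); skip (6,9); take (8,11); skip (10,13); take (13,14); take (14,16); skip (15,19); take (18,21); take (23,25); take (28,29).
Selected 7 classes.

7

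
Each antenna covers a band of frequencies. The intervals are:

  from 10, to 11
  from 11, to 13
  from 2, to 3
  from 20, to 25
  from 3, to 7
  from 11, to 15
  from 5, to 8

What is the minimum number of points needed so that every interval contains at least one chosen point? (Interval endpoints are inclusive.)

Process intervals by earliest right end; each time one isn't hit yet, stab at its right endpoint.
Sorted: [2,3] [3,7] [5,8] [10,11] [11,13] [11,15] [20,25]
{[2,3],[3,7]} hit by 3; {[5,8]} hit by 8; {[10,11],[11,13],[11,15]} hit by 11; {[20,25]} hit by 25.
Points: 3, 8, 11, 25 (4 total).

4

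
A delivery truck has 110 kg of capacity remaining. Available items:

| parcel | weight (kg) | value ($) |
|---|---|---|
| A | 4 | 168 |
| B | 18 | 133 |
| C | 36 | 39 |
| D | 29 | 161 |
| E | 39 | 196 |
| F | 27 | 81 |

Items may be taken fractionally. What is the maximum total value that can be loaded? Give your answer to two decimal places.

Order: A (168/4=42.00) > B (133/18=7.39) > D (161/29=5.55) > E (196/39=5.03) > F (81/27=3.00) > C (39/36=1.08)
Fill: take A (4 @ 168) → take B (18 @ 133) → take D (29 @ 161) → take E (39 @ 196) → take 20/27 of F → 60.00; 110/110 used.
Total value = 718.00

718.00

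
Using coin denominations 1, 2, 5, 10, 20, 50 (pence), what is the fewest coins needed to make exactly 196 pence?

7

Use the largest denomination that fits, subtract, and repeat.
196 − 3×50→46 − 2×20→6 − 1×5→1 − 1×1→0
Total coins = 3 + 2 + 1 + 1 = 7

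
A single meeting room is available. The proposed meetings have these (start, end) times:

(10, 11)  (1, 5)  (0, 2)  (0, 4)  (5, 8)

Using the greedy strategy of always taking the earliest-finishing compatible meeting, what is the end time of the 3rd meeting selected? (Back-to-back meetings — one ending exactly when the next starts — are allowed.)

Sorted by end: (0,2)  (0,4)  (1,5)  (5,8)  (10,11)
take (0,2); take (5,8); take (10,11).
Selected: (0,2) (5,8) (10,11)

11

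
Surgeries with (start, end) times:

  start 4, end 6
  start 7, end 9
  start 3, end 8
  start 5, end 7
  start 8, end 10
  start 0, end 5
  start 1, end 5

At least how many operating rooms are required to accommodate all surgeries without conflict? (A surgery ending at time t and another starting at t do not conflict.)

4

The answer is the maximum number of intervals overlapping at any instant.
starts: [0, 1, 3, 4, 5, 7, 8]
ends:   [5, 5, 6, 7, 8, 9, 10]
s0→1 s1→2 s3→3 s4→4  — peak 4.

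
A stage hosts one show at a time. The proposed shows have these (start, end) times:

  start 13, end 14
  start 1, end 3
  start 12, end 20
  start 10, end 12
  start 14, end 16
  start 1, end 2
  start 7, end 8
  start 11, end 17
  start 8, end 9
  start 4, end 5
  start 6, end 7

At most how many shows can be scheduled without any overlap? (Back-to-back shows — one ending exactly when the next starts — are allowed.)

8

Sorted by end: (1,2)  (1,3)  (4,5)  (6,7)  (7,8)  (8,9)  (10,12)  (13,14)  (14,16)  (11,17)  (12,20)
take (1,2); take (4,5); take (6,7); take (7,8); take (8,9); take (10,12); take (13,14); take (14,16); skip (11,17); skip (12,20).
Selected 8 shows.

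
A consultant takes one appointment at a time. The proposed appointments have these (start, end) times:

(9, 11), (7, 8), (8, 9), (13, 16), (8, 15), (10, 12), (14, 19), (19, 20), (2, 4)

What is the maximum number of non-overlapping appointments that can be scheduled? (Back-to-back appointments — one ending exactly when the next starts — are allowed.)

6

Sort by end time and greedily take each interval whose start is ≥ the last chosen end.
By end time: (2,4), (7,8), (8,9), (9,11), (10,12), (8,15), (13,16), (14,19), (19,20).
Pick (2,4); next start ≥ 4 → (7,8); next start ≥ 8 → (8,9); next start ≥ 9 → (9,11); next start ≥ 11 → (13,16); next start ≥ 16 → (19,20).
Selected 6 appointments.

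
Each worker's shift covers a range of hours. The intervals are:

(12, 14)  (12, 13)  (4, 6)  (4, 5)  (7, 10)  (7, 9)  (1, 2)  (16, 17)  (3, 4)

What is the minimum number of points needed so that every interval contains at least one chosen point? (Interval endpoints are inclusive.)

Sort by right endpoint; whenever an interval is uncovered, place a point at its right end.
Sorted: [1,2] [3,4] [4,5] [4,6] [7,9] [7,10] [12,13] [12,14] [16,17]
{[1,2]} hit by 2; {[3,4],[4,5],[4,6]} hit by 4; {[7,9],[7,10]} hit by 9; {[12,13],[12,14]} hit by 13; {[16,17]} hit by 17.
Points: 2, 4, 9, 13, 17 (5 total).

5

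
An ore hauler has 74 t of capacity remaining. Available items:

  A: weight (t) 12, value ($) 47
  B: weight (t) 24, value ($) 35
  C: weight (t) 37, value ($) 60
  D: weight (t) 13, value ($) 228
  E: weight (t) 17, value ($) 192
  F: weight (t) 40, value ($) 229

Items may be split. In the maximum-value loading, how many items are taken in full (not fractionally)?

Sort by value per unit weight and fill in that order.
Order: D (228/13=17.54) > E (192/17=11.29) > F (229/40=5.72) > A (47/12=3.92) > C (60/37=1.62) > B (35/24=1.46)
Fill: take D (13 @ 228) → take E (17 @ 192) → take F (40 @ 229) → take 4/12 of A → 15.67; 74/74 used.
3 item(s) taken whole; one partial (take 4/12 of A).

3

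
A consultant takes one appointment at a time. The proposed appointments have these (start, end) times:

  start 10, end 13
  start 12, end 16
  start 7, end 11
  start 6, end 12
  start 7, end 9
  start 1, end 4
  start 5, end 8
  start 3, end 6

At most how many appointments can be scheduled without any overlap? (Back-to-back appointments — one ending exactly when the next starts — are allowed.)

Sorted by end: (1,4)  (3,6)  (5,8)  (7,9)  (7,11)  (6,12)  (10,13)  (12,16)
take (1,4); take (5,8); take (10,13).
Selected 3 appointments.

3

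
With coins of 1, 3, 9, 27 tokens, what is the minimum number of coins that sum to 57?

3

Greedy: take as many of the largest coin as possible, then repeat with the remainder.
57 − 2×27→3 − 1×3→0
Total coins = 2 + 1 = 3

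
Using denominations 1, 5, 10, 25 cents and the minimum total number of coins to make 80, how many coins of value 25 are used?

Use the largest denomination that fits, subtract, and repeat.
80 = 3×25 + 1×5
Count of 25: 3

3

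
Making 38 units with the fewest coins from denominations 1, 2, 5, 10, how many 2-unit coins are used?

Use the largest denomination that fits, subtract, and repeat.
38 − 3×10→8 − 1×5→3 − 1×2→1 − 1×1→0
Count of 2: 1

1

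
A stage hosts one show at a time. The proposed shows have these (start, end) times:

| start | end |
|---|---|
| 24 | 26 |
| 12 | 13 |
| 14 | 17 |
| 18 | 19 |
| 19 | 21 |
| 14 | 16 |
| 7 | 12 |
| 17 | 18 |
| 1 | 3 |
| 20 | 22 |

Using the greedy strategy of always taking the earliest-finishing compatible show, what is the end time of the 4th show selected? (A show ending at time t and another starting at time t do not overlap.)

16

Order by finish time; keep every interval that doesn't clash with the previous kept one.
By end time: (1,3), (7,12), (12,13), (14,16), (14,17), (17,18), (18,19), (19,21), (20,22), (24,26).
Pick (1,3); next start ≥ 3 → (7,12); next start ≥ 12 → (12,13); next start ≥ 13 → (14,16); next start ≥ 16 → (17,18); next start ≥ 18 → (18,19); next start ≥ 19 → (19,21); next start ≥ 21 → (24,26).
Selected: (1,3) (7,12) (12,13) (14,16) (17,18) (18,19) (19,21) (24,26)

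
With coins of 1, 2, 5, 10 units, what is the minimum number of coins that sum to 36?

5

36 = 3×10 + 1×5 + 1×1
Total coins = 3 + 1 + 1 = 5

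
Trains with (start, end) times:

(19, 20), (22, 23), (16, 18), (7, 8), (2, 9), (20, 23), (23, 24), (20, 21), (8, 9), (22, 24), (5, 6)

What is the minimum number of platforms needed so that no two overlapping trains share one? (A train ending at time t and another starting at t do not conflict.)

3

The answer is the maximum number of intervals overlapping at any instant.
starts: [2, 5, 7, 8, 16, 19, 20, 20, 22, 22, 23]
ends:   [6, 8, 9, 9, 18, 20, 21, 23, 23, 24, 24]
s2→1 s5→2 e6→1 s7→2 e8→1 s8→2 e9→1 e9→0 s16→1 e18→0 s19→1 e20→0 s20→1 s20→2 e21→1 s22→2 s22→3  — peak 3.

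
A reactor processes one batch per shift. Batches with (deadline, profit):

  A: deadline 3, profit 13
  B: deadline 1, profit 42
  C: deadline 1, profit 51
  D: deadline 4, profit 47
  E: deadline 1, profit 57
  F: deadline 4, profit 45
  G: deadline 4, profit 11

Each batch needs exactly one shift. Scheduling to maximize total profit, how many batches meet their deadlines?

4

Sort by profit descending; place each in the latest free slot ≤ its deadline.
Profit order: E=57 C=51 D=47 F=45 B=42 A=13 G=11
Assign: E→slot 1, C skipped, D→slot 4, F→slot 3, B skipped, A→slot 2, G skipped.
Slots: [1:E] [2:A] [3:F] [4:D]
4 of 7 scheduled.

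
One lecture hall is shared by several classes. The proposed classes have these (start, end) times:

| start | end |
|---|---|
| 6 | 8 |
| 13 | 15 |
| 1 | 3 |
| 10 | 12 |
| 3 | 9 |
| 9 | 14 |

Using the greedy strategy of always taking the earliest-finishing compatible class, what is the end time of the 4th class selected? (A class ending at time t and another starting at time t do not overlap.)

Sorted by end: (1,3)  (6,8)  (3,9)  (10,12)  (9,14)  (13,15)
take (1,3); take (6,8); take (10,12); take (13,15).
Selected: (1,3) (6,8) (10,12) (13,15)

15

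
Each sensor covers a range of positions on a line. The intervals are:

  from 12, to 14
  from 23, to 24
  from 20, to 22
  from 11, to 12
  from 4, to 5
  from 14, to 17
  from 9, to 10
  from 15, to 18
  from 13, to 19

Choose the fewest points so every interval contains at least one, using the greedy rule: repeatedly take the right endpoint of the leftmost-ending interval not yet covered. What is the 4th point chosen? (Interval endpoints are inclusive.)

By right end: [4,5]  [9,10]  [11,12]  [12,14]  [14,17]  [15,18]  [13,19]  [20,22]  [23,24]
[4,5] uncovered → point at 5; [9,10] uncovered → point at 10; [11,12] uncovered → point at 12; [14,17] uncovered → point at 17; [20,22] uncovered → point at 22; [23,24] uncovered → point at 24.
Points: 5, 10, 12, 17, 22, 24 (6 total).

17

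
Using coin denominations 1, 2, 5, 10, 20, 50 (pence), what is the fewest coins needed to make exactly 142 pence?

Use the largest denomination that fits, subtract, and repeat.
142 − 2×50→42 − 2×20→2 − 1×2→0
Total coins = 2 + 2 + 1 = 5

5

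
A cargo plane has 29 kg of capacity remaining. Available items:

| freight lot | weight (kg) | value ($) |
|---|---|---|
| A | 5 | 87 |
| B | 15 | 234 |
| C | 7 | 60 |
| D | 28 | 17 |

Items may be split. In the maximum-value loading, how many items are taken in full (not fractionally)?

Ratios (sorted): A 17.40, B 15.60, C 8.57, D 0.61
take A (5 @ 87); take B (15 @ 234); take C (7 @ 60); take 2/28 of D → 1.21. Capacity used 29/29.
3 item(s) taken whole; one partial (take 2/28 of D).

3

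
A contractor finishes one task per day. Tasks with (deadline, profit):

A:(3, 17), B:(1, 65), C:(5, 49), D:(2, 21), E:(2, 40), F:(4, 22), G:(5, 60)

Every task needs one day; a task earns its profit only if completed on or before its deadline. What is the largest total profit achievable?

236

Take jobs in profit order; each goes to the latest open slot no later than its deadline.
By profit: B(d1,65), G(d5,60), C(d5,49), E(d2,40), F(d4,22), D(d2,21), A(d3,17)
B→slot 1; G→slot 5; C→slot 4; E→slot 2; F→slot 3; D skipped; A skipped.
Profit = 65 + 40 + 22 + 49 + 60 = 236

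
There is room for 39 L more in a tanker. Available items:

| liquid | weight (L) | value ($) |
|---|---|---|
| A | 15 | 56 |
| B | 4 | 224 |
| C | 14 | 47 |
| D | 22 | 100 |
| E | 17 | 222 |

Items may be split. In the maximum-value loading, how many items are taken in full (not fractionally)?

2

Greedy by value/weight ratio, highest first.
Order: B (224/4=56.00) > E (222/17=13.06) > D (100/22=4.55) > A (56/15=3.73) > C (47/14=3.36)
Fill: take B (4 @ 224) → take E (17 @ 222) → take 18/22 of D → 81.82; 39/39 used.
2 item(s) taken whole; one partial (take 18/22 of D).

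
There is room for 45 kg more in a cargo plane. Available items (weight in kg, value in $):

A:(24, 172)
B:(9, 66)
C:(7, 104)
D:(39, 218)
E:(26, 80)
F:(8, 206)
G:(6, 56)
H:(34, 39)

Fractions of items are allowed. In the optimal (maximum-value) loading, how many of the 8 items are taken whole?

4

Greedy by value/weight ratio, highest first.
Ratios (sorted): F 25.75, C 14.86, G 9.33, B 7.33, A 7.17, D 5.59, E 3.08, H 1.15
take F (8 @ 206); take C (7 @ 104); take G (6 @ 56); take B (9 @ 66); take 15/24 of A → 107.50. Capacity used 45/45.
4 item(s) taken whole; one partial (take 15/24 of A).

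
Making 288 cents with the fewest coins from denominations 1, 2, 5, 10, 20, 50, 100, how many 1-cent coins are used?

1

288 = 2×100 + 1×50 + 1×20 + 1×10 + 1×5 + 1×2 + 1×1
Count of 1: 1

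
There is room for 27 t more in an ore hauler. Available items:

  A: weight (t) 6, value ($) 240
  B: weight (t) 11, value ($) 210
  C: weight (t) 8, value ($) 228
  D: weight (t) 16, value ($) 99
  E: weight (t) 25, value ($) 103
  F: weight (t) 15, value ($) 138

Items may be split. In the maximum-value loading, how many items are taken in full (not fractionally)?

3

Sort by value per unit weight and fill in that order.
Ratios (sorted): A 40.00, C 28.50, B 19.09, F 9.20, D 6.19, E 4.12
take A (6 @ 240); take C (8 @ 228); take B (11 @ 210); take 2/15 of F → 18.40. Capacity used 27/27.
3 item(s) taken whole; one partial (take 2/15 of F).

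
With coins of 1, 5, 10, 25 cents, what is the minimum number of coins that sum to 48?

Use the largest denomination that fits, subtract, and repeat.
48 = 1×25 + 2×10 + 3×1
Total coins = 1 + 2 + 3 = 6

6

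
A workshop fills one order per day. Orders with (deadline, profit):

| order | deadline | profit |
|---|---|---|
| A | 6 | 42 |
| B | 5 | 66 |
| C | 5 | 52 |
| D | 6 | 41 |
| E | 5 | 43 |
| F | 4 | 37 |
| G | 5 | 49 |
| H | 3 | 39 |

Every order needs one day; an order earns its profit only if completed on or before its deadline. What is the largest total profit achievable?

Sort by profit descending; place each in the latest free slot ≤ its deadline.
Profit order: B=66 C=52 G=49 E=43 A=42 D=41 H=39 F=37
Assign: B→slot 5, C→slot 4, G→slot 3, E→slot 2, A→slot 6, D→slot 1, H skipped, F skipped.
Slots: [1:D] [2:E] [3:G] [4:C] [5:B] [6:A]
Profit = 41 + 43 + 49 + 52 + 66 + 42 = 293

293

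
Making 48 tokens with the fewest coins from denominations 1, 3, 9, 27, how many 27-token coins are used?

Use the largest denomination that fits, subtract, and repeat.
48 − 1×27→21 − 2×9→3 − 1×3→0
Count of 27: 1

1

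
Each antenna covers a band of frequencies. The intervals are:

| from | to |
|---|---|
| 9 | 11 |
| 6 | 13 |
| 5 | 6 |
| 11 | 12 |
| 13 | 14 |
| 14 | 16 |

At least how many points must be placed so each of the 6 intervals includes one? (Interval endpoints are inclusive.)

3

Process intervals by earliest right end; each time one isn't hit yet, stab at its right endpoint.
By right end: [5,6]  [9,11]  [11,12]  [6,13]  [13,14]  [14,16]
[5,6] uncovered → point at 6; [9,11] uncovered → point at 11; [13,14] uncovered → point at 14.
Points: 6, 11, 14 (3 total).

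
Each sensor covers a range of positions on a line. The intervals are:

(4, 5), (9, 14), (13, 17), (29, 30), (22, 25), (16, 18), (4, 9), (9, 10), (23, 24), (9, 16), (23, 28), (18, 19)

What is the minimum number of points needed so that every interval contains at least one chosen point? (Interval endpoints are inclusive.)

Process intervals by earliest right end; each time one isn't hit yet, stab at its right endpoint.
By right end: [4,5]  [4,9]  [9,10]  [9,14]  [9,16]  [13,17]  [16,18]  [18,19]  [23,24]  [22,25]  [23,28]  [29,30]
[4,5] uncovered → point at 5; [9,10] uncovered → point at 10; [13,17] uncovered → point at 17; [18,19] uncovered → point at 19; [23,24] uncovered → point at 24; [29,30] uncovered → point at 30.
Points: 5, 10, 17, 19, 24, 30 (6 total).

6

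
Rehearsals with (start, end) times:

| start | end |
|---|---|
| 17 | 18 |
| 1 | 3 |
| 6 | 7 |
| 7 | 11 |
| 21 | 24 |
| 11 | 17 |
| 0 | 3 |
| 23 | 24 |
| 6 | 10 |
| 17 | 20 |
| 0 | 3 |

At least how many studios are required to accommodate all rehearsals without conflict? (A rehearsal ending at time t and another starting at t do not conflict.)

Count concurrent intervals with a sweep; the peak is the room count.
Events (time:±→running): 0:+→1 0:+→2 1:+→3 … peak 3.

3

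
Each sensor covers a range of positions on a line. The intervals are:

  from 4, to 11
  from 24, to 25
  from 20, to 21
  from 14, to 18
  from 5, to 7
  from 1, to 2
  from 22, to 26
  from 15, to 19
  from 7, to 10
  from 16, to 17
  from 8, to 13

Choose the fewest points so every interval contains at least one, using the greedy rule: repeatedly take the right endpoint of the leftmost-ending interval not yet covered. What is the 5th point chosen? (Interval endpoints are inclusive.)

21

By right end: [1,2]  [5,7]  [7,10]  [4,11]  [8,13]  [16,17]  [14,18]  [15,19]  [20,21]  [24,25]  [22,26]
[1,2] uncovered → point at 2; [5,7] uncovered → point at 7; [8,13] uncovered → point at 13; [16,17] uncovered → point at 17; [20,21] uncovered → point at 21; [24,25] uncovered → point at 25.
Points: 2, 7, 13, 17, 21, 25 (6 total).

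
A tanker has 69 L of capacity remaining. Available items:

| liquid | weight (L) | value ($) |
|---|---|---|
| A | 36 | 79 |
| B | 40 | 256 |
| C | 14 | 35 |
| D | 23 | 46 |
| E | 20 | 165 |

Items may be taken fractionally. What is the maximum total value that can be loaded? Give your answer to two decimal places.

Ratios (sorted): E 8.25, B 6.40, C 2.50, A 2.19, D 2.00
take E (20 @ 165); take B (40 @ 256); take 9/14 of C → 22.50. Capacity used 69/69.
Total value = 443.50

443.50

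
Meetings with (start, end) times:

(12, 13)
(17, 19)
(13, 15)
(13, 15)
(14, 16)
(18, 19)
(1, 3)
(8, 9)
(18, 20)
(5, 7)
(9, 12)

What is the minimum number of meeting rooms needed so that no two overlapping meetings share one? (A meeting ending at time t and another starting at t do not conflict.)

3

The answer is the maximum number of intervals overlapping at any instant.
starts: [1, 5, 8, 9, 12, 13, 13, 14, 17, 18, 18]
ends:   [3, 7, 9, 12, 13, 15, 15, 16, 19, 19, 20]
s1→1 e3→0 s5→1 e7→0 s8→1 e9→0 s9→1 e12→0 s12→1 e13→0 s13→1 s13→2 s14→3  — peak 3.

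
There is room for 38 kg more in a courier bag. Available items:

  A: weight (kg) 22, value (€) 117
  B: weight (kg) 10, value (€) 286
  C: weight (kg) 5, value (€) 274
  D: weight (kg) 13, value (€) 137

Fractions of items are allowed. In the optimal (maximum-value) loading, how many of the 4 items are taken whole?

3

Order: C (274/5=54.80) > B (286/10=28.60) > D (137/13=10.54) > A (117/22=5.32)
Fill: take C (5 @ 274) → take B (10 @ 286) → take D (13 @ 137) → take 10/22 of A → 53.18; 38/38 used.
3 item(s) taken whole; one partial (take 10/22 of A).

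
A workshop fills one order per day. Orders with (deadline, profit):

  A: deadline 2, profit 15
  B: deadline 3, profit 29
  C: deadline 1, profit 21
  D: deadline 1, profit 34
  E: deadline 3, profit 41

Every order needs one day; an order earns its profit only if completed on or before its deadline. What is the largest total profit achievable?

Sort by profit descending; place each in the latest free slot ≤ its deadline.
By profit: E(d3,41), D(d1,34), B(d3,29), C(d1,21), A(d2,15)
E→slot 3; D→slot 1; B→slot 2; C skipped; A skipped.
Profit = 34 + 29 + 41 = 104

104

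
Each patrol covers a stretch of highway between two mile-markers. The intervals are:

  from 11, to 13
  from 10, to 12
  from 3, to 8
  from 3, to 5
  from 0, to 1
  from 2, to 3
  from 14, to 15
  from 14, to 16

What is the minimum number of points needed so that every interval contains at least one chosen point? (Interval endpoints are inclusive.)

Process intervals by earliest right end; each time one isn't hit yet, stab at its right endpoint.
By right end: [0,1]  [2,3]  [3,5]  [3,8]  [10,12]  [11,13]  [14,15]  [14,16]
[0,1] uncovered → point at 1; [2,3] uncovered → point at 3; [10,12] uncovered → point at 12; [14,15] uncovered → point at 15.
Points: 1, 3, 12, 15 (4 total).

4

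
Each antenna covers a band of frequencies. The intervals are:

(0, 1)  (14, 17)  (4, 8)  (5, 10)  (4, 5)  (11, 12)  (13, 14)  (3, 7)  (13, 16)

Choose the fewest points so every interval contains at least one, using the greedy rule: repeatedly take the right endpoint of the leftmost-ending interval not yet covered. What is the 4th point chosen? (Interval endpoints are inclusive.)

14

Sort by right endpoint; whenever an interval is uncovered, place a point at its right end.
Sorted: [0,1] [4,5] [3,7] [4,8] [5,10] [11,12] [13,14] [13,16] [14,17]
{[0,1]} hit by 1; {[4,5],[3,7],[4,8],[5,10]} hit by 5; {[11,12]} hit by 12; {[13,14],[13,16],[14,17]} hit by 14.
Points: 1, 5, 12, 14 (4 total).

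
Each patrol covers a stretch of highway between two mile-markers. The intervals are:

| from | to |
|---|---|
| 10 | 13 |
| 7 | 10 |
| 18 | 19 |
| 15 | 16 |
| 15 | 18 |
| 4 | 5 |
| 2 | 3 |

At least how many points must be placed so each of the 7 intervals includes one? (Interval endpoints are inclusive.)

Process intervals by earliest right end; each time one isn't hit yet, stab at its right endpoint.
By right end: [2,3]  [4,5]  [7,10]  [10,13]  [15,16]  [15,18]  [18,19]
[2,3] uncovered → point at 3; [4,5] uncovered → point at 5; [7,10] uncovered → point at 10; [15,16] uncovered → point at 16; [18,19] uncovered → point at 19.
Points: 3, 5, 10, 16, 19 (5 total).

5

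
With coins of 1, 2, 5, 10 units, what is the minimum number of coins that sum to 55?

Greedy: take as many of the largest coin as possible, then repeat with the remainder.
55 − 5×10→5 − 1×5→0
Total coins = 5 + 1 = 6

6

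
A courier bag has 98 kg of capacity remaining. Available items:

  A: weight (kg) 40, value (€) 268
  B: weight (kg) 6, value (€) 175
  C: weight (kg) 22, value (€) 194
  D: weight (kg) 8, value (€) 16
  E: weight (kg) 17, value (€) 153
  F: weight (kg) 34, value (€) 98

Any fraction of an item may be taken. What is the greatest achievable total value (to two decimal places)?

827.47

Sort by value per unit weight and fill in that order.
Order: B (175/6=29.17) > E (153/17=9.00) > C (194/22=8.82) > A (268/40=6.70) > F (98/34=2.88) > D (16/8=2.00)
Fill: take B (6 @ 175) → take E (17 @ 153) → take C (22 @ 194) → take A (40 @ 268) → take 13/34 of F → 37.47; 98/98 used.
Total value = 827.47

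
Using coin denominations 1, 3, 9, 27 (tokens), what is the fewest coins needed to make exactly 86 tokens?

6

Greedy: take as many of the largest coin as possible, then repeat with the remainder.
86 − 3×27→5 − 1×3→2 − 2×1→0
Total coins = 3 + 1 + 2 = 6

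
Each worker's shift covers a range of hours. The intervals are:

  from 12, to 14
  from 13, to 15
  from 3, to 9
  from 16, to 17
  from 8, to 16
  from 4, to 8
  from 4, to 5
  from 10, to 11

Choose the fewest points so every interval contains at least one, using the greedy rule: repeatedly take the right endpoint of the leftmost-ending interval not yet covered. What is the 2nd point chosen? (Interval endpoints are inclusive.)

11

Sort by right endpoint; whenever an interval is uncovered, place a point at its right end.
By right end: [4,5]  [4,8]  [3,9]  [10,11]  [12,14]  [13,15]  [8,16]  [16,17]
[4,5] uncovered → point at 5; [10,11] uncovered → point at 11; [12,14] uncovered → point at 14; [16,17] uncovered → point at 17.
Points: 5, 11, 14, 17 (4 total).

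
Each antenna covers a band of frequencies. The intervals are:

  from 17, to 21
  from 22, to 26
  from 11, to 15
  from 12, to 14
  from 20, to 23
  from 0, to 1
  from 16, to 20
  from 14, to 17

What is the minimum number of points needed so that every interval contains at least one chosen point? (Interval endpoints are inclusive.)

4

Process intervals by earliest right end; each time one isn't hit yet, stab at its right endpoint.
Sorted: [0,1] [12,14] [11,15] [14,17] [16,20] [17,21] [20,23] [22,26]
{[0,1]} hit by 1; {[12,14],[11,15],[14,17]} hit by 14; {[16,20],[17,21],[20,23]} hit by 20; {[22,26]} hit by 26.
Points: 1, 14, 20, 26 (4 total).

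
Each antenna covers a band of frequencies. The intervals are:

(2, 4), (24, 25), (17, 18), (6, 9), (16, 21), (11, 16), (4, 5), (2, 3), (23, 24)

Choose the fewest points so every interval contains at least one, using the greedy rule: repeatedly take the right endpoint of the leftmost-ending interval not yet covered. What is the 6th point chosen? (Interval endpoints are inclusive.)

24

Sorted: [2,3] [2,4] [4,5] [6,9] [11,16] [17,18] [16,21] [23,24] [24,25]
{[2,3],[2,4]} hit by 3; {[4,5]} hit by 5; {[6,9]} hit by 9; {[11,16]} hit by 16; {[17,18],[16,21]} hit by 18; {[23,24],[24,25]} hit by 24.
Points: 3, 5, 9, 16, 18, 24 (6 total).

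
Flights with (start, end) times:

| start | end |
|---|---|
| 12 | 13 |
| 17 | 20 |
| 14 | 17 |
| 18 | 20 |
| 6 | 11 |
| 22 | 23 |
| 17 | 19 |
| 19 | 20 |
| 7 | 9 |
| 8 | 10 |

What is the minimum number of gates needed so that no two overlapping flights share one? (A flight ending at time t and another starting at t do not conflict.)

3

Count concurrent intervals with a sweep; the peak is the room count.
starts: [6, 7, 8, 12, 14, 17, 17, 18, 19, 22]
ends:   [9, 10, 11, 13, 17, 19, 20, 20, 20, 23]
s6→1 s7→2 s8→3  — peak 3.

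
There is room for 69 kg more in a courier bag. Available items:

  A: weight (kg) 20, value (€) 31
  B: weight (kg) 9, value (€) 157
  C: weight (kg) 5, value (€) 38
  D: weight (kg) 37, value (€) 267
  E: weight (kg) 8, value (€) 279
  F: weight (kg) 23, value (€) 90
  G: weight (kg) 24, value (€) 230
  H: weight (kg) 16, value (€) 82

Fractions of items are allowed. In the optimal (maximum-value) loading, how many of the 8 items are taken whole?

Order: E (279/8=34.88) > B (157/9=17.44) > G (230/24=9.58) > C (38/5=7.60) > D (267/37=7.22) > H (82/16=5.12) > F (90/23=3.91) > A (31/20=1.55)
Fill: take E (8 @ 279) → take B (9 @ 157) → take G (24 @ 230) → take C (5 @ 38) → take 23/37 of D → 165.97; 69/69 used.
4 item(s) taken whole; one partial (take 23/37 of D).

4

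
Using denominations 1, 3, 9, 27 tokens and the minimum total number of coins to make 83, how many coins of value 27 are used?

3

83 = 3×27 + 2×1
Count of 27: 3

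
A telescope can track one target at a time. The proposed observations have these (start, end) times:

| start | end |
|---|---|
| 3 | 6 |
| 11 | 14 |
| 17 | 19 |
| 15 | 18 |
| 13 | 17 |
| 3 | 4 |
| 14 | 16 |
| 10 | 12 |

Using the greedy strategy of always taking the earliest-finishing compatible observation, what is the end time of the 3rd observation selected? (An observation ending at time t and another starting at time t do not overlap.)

16

Order by finish time; keep every interval that doesn't clash with the previous kept one.
By end time: (3,4), (3,6), (10,12), (11,14), (14,16), (13,17), (15,18), (17,19).
Pick (3,4); next start ≥ 4 → (10,12); next start ≥ 12 → (14,16); next start ≥ 16 → (17,19).
Selected: (3,4) (10,12) (14,16) (17,19)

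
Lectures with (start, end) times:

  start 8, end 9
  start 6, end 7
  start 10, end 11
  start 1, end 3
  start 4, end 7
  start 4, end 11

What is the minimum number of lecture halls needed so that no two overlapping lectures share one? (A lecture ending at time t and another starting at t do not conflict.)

The answer is the maximum number of intervals overlapping at any instant.
starts: [1, 4, 4, 6, 8, 10]
ends:   [3, 7, 7, 9, 11, 11]
s1→1 e3→0 s4→1 s4→2 s6→3  — peak 3.

3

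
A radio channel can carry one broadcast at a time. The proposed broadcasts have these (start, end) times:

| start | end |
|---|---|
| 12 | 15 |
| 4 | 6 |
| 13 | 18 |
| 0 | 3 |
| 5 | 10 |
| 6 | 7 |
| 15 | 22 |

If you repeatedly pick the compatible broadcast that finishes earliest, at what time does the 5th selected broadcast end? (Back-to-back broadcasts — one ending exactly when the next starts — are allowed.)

Sort by end time and greedily take each interval whose start is ≥ the last chosen end.
Sorted by end: (0,3)  (4,6)  (6,7)  (5,10)  (12,15)  (13,18)  (15,22)
take (0,3); take (4,6); take (6,7); skip (5,10); take (12,15); skip (13,18); take (15,22).
Selected: (0,3) (4,6) (6,7) (12,15) (15,22)

22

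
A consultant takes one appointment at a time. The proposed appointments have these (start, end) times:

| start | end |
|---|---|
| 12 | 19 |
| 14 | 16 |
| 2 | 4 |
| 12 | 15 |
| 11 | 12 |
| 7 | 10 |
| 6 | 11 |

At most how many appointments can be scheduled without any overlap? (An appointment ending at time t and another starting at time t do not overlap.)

4

Greedy by earliest finish: after sorting by end time, pick each interval compatible with the last pick.
Sorted by end: (2,4)  (7,10)  (6,11)  (11,12)  (12,15)  (14,16)  (12,19)
take (2,4); take (7,10); take (11,12); take (12,15); skip (14,16); skip (12,19).
Selected 4 appointments.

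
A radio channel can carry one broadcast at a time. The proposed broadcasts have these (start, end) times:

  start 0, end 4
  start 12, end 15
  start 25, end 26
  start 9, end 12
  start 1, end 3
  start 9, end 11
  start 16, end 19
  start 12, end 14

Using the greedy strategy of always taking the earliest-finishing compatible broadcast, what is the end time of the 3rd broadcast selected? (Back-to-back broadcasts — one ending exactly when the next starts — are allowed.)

14

Sorted by end: (1,3)  (0,4)  (9,11)  (9,12)  (12,14)  (12,15)  (16,19)  (25,26)
take (1,3); skip (0,4); take (9,11); take (12,14); skip (12,15); take (16,19); take (25,26).
Selected: (1,3) (9,11) (12,14) (16,19) (25,26)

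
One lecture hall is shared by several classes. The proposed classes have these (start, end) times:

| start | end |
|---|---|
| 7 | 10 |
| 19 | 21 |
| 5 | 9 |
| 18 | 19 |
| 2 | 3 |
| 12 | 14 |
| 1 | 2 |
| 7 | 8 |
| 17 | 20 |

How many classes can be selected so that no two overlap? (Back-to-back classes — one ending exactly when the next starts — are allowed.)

6

Greedy by earliest finish: after sorting by end time, pick each interval compatible with the last pick.
Sorted by end: (1,2)  (2,3)  (7,8)  (5,9)  (7,10)  (12,14)  (18,19)  (17,20)  (19,21)
take (1,2); take (2,3); take (7,8); skip (7,10); take (12,14); take (18,19); take (19,21).
Selected 6 classes.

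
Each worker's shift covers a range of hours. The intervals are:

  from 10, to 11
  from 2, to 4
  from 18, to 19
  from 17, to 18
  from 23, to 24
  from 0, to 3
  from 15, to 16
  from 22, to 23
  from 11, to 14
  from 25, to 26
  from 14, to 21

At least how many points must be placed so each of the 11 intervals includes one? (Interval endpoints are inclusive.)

By right end: [0,3]  [2,4]  [10,11]  [11,14]  [15,16]  [17,18]  [18,19]  [14,21]  [22,23]  [23,24]  [25,26]
[0,3] uncovered → point at 3; [10,11] uncovered → point at 11; [15,16] uncovered → point at 16; [17,18] uncovered → point at 18; [22,23] uncovered → point at 23; [25,26] uncovered → point at 26.
Points: 3, 11, 16, 18, 23, 26 (6 total).

6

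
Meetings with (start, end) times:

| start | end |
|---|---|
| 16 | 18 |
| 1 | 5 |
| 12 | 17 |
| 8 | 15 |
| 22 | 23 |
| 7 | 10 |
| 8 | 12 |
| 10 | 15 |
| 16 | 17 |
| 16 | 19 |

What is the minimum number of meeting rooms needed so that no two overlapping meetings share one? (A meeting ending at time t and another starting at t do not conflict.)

4

Count concurrent intervals with a sweep; the peak is the room count.
Events (time:±→running): 1:+→1 5:-→0 7:+→1 8:+→2 8:+→3 10:-→2 10:+→3 12:-→2 12:+→3 15:-→2 15:-→1 16:+→2 16:+→3 16:+→4 … peak 4.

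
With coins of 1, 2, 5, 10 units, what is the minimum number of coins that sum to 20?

2

20 = 2×10
Total coins = 2 = 2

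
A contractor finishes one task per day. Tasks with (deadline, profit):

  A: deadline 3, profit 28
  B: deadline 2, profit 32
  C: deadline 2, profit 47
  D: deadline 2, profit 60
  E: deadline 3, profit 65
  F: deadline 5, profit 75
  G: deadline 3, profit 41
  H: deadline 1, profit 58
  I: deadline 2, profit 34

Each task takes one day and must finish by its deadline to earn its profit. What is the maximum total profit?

Sort by profit descending; place each in the latest free slot ≤ its deadline.
By profit: F(d5,75), E(d3,65), D(d2,60), H(d1,58), C(d2,47), G(d3,41), I(d2,34), B(d2,32), A(d3,28)
F→slot 5; E→slot 3; D→slot 2; H→slot 1; C skipped; G skipped; I skipped; B skipped; A skipped.
Profit = 58 + 60 + 65 + 75 = 258

258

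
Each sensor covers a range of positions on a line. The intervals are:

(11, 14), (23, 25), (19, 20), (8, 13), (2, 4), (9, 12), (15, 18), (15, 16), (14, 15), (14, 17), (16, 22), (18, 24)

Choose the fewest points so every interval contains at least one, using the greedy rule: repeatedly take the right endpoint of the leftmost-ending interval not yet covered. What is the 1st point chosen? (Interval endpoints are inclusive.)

Sorted: [2,4] [9,12] [8,13] [11,14] [14,15] [15,16] [14,17] [15,18] [19,20] [16,22] [18,24] [23,25]
{[2,4]} hit by 4; {[9,12],[8,13],[11,14]} hit by 12; {[14,15],[15,16],[14,17],[15,18]} hit by 15; {[19,20],[16,22],[18,24]} hit by 20; {[23,25]} hit by 25.
Points: 4, 12, 15, 20, 25 (5 total).

4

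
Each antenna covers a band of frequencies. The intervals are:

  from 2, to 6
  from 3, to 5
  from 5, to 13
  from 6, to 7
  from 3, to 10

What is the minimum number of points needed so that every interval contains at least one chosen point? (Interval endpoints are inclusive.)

Process intervals by earliest right end; each time one isn't hit yet, stab at its right endpoint.
By right end: [3,5]  [2,6]  [6,7]  [3,10]  [5,13]
[3,5] uncovered → point at 5; [6,7] uncovered → point at 7.
Points: 5, 7 (2 total).

2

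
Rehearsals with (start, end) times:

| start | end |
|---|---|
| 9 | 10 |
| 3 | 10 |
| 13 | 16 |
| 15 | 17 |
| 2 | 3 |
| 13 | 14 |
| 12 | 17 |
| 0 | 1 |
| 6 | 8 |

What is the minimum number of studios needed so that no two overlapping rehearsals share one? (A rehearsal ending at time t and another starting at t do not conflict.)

starts: [0, 2, 3, 6, 9, 12, 13, 13, 15]
ends:   [1, 3, 8, 10, 10, 14, 16, 17, 17]
s0→1 e1→0 s2→1 e3→0 s3→1 s6→2 e8→1 s9→2 e10→1 e10→0 s12→1 s13→2 s13→3  — peak 3.

3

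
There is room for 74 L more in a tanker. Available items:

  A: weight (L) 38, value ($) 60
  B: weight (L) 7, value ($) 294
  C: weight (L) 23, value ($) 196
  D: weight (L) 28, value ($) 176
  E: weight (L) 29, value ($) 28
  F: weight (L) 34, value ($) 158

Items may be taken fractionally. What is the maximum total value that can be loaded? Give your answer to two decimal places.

Greedy by value/weight ratio, highest first.
Ratios (sorted): B 42.00, C 8.52, D 6.29, F 4.65, A 1.58, E 0.97
take B (7 @ 294); take C (23 @ 196); take D (28 @ 176); take 16/34 of F → 74.35. Capacity used 74/74.
Total value = 740.35

740.35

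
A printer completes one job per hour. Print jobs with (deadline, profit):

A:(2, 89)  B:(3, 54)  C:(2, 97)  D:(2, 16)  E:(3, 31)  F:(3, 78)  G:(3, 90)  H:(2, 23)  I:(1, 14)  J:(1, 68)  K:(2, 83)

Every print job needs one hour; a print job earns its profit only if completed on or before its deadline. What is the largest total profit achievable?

276

Sort by profit descending; place each in the latest free slot ≤ its deadline.
Profit order: C=97 G=90 A=89 K=83 F=78 J=68 B=54 E=31 H=23 D=16 I=14
Assign: C→slot 2, G→slot 3, A→slot 1, K skipped, F skipped, J skipped, B skipped, E skipped, H skipped, D skipped, I skipped.
Slots: [1:A] [2:C] [3:G]
Profit = 89 + 97 + 90 = 276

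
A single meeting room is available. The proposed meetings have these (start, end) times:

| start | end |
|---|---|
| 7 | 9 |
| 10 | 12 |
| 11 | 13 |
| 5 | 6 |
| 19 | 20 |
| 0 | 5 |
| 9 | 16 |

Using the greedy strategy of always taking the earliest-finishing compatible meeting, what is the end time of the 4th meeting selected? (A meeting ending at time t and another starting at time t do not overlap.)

12

Greedy by earliest finish: after sorting by end time, pick each interval compatible with the last pick.
By end time: (0,5), (5,6), (7,9), (10,12), (11,13), (9,16), (19,20).
Pick (0,5); next start ≥ 5 → (5,6); next start ≥ 6 → (7,9); next start ≥ 9 → (10,12); next start ≥ 12 → (19,20).
Selected: (0,5) (5,6) (7,9) (10,12) (19,20)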